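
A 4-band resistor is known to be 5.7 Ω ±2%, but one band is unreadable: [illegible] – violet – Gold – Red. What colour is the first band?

5.7 Ω = 57 × 10^-1.
The first band gives digit 5 of the significand, and 5 is green.

green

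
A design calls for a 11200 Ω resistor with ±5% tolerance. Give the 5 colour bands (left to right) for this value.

11200 Ω = 112 × 10^2.
1 → brown
1 → brown
2 → red
Multiplier 10^2 → red.
±5% tolerance → gold.

brown, brown, red, red, gold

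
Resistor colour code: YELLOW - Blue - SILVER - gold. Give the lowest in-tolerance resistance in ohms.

Yellow → 4 (first significant figure)
Blue → 6 (second significant figure)
Silver → ×0.01 multiplier
Gold → ±5% tolerance
46 × 0.01 = 0.46 Ω
Lowest = 0.46 × (1 − 5/100) = 0.437 Ω.

0.437 Ω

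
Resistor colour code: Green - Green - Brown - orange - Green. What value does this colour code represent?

551000 Ω

Green → 5 (first significant figure)
Green → 5 (second significant figure)
Brown → 1 (third significant figure)
Orange → ×10^3 multiplier
551 × 1000 = 551000 Ω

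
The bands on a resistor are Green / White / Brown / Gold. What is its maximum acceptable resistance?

Green → 5 (first significant figure)
White → 9 (second significant figure)
Brown → ×10 multiplier
Gold → ±5% tolerance
59 × 10 = 590 Ω
Maximum = 590 × (1 + 5/100) = 619.5 Ω.

619.5 Ω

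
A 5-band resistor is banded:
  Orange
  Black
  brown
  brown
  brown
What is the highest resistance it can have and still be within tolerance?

Orange → 3 (first significant figure)
Black → 0 (second significant figure)
Brown → 1 (third significant figure)
Brown → ×10 multiplier
Brown → ±1% tolerance
301 × 10 = 3010 Ω
Highest = 3010 × (1 + 1/100) = 3040.1 Ω.

3040.1 Ω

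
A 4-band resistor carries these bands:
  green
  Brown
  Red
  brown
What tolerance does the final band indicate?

±1%

The last band, brown, is the tolerance band.
Brown corresponds to ±1%.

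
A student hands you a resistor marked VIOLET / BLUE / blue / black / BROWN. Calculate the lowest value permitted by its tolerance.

758.34 Ω

Violet → 7 (first significant figure)
Blue → 6 (second significant figure)
Blue → 6 (third significant figure)
Black → ×1 multiplier
Brown → ±1% tolerance
766 × 1 = 766 Ω
Lowest = 766 × (1 − 1/100) = 758.34 Ω.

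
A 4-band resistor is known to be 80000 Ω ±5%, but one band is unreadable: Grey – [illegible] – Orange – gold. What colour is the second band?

black

80000 Ω = 80 × 10^3.
The second band gives digit 0 of the significand, and 0 is black.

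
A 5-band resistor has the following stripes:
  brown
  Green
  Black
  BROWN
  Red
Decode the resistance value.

Brown → 1 (first significant figure)
Green → 5 (second significant figure)
Black → 0 (third significant figure)
Brown → ×10 multiplier
150 × 10 = 1500 Ω

1500 Ω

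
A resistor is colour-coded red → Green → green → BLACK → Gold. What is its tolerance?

The last band, gold, is the tolerance band.
Gold corresponds to ±5%.

±5%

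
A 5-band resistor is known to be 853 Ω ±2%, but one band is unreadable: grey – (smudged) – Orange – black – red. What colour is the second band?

853 Ω = 853 × 10^0.
The second band gives digit 5 of the significand, and 5 is green.

green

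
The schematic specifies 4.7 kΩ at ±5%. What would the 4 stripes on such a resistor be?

4700 Ω = 47 × 10^2.
4 → yellow
7 → violet
Multiplier 10^2 → red.
±5% tolerance → gold.

yellow, violet, red, gold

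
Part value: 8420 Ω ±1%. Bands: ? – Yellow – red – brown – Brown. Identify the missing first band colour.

grey

8420 Ω = 842 × 10^1.
The first band gives digit 8 of the significand, and 8 is grey.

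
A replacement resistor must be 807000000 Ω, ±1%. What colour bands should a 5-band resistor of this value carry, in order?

grey, black, violet, blue, brown

807000000 Ω = 807 × 10^6.
8 → grey
0 → black
7 → violet
Multiplier 10^6 → blue.
±1% tolerance → brown.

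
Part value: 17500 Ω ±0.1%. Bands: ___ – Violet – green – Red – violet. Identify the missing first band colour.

brown

17500 Ω = 175 × 10^2.
The first band gives digit 1 of the significand, and 1 is brown.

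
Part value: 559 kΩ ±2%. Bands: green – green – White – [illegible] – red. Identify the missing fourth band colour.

559000 Ω = 559 × 10^3.
The fourth band is the multiplier, 10^3, which is orange.

orange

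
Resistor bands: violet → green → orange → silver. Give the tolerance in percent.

±10%

The last band, silver, is the tolerance band.
Silver corresponds to ±10%.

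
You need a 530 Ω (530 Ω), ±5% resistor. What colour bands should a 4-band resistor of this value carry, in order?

530 Ω = 53 × 10^1.
5 → green
3 → orange
Multiplier 10^1 → brown.
±5% tolerance → gold.

green, orange, brown, gold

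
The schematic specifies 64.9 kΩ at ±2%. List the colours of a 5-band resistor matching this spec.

blue, yellow, white, red, red

64900 Ω = 649 × 10^2.
6 → blue
4 → yellow
9 → white
Multiplier 10^2 → red.
±2% tolerance → red.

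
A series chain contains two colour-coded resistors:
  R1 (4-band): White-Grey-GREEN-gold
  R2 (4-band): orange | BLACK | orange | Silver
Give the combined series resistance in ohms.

9830000 Ω

R1: white, grey → 98; green ×10^5 → 9800000 Ω.
R2: orange, black → 30; orange ×10^3 → 30000 Ω.
Series: 9800000 + 30000 = 9830000 Ω.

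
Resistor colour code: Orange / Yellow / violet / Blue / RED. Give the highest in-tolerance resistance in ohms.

Orange → 3 (first significant figure)
Yellow → 4 (second significant figure)
Violet → 7 (third significant figure)
Blue → ×10^6 multiplier
Red → ±2% tolerance
347 × 1000000 = 347000000 Ω
Highest = 347000000 × (1 + 2/100) = 353940000 Ω.

353940000 Ω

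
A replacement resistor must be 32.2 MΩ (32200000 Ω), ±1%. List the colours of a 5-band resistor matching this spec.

32200000 Ω = 322 × 10^5.
3 → orange
2 → red
2 → red
Multiplier 10^5 → green.
±1% tolerance → brown.

orange, red, red, green, brown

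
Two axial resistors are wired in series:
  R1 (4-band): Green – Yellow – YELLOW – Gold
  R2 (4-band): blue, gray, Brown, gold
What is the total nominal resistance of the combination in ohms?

R1: green, yellow → 54; yellow ×10^4 → 540000 Ω.
R2: blue, grey → 68; brown ×10 → 680 Ω.
Series: 540000 + 680 = 540680 Ω.

540680 Ω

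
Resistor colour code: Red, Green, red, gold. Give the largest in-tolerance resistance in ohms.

2625 Ω

Red → 2 (first significant figure)
Green → 5 (second significant figure)
Red → ×10^2 multiplier
Gold → ±5% tolerance
25 × 100 = 2500 Ω
Largest = 2500 × (1 + 5/100) = 2625 Ω.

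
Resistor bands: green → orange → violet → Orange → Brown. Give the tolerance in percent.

The last band, brown, is the tolerance band.
Brown corresponds to ±1%.

±1%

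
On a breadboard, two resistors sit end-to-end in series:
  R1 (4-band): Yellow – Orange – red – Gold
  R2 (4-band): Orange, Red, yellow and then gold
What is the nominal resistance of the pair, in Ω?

324300 Ω

R1: yellow, orange → 43; red ×10^2 → 4300 Ω.
R2: orange, red → 32; yellow ×10^4 → 320000 Ω.
Series: 4300 + 320000 = 324300 Ω.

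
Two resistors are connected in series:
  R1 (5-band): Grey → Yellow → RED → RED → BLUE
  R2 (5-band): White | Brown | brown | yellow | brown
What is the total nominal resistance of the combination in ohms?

R1: grey, yellow, red → 842; red ×10^2 → 84200 Ω.
R2: white, brown, brown → 911; yellow ×10^4 → 9110000 Ω.
Series: 84200 + 9110000 = 9194200 Ω.

9194200 Ω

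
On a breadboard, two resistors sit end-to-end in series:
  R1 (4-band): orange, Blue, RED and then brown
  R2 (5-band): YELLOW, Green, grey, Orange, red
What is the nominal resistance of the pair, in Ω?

461600 Ω

R1: orange, blue → 36; red ×10^2 → 3600 Ω.
R2: yellow, green, grey → 458; orange ×10^3 → 458000 Ω.
Series: 3600 + 458000 = 461600 Ω.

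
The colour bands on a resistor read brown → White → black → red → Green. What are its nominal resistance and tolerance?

19000 Ω ±0.5%

Brown → 1 (first significant figure)
White → 9 (second significant figure)
Black → 0 (third significant figure)
Red → ×10^2 multiplier
Green → ±0.5% tolerance
190 × 100 = 19000 Ω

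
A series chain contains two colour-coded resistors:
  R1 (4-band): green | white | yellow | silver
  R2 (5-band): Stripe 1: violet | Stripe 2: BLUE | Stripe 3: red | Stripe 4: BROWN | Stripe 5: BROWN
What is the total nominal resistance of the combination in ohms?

597620 Ω

R1: green, white → 59; yellow ×10^4 → 590000 Ω.
R2: violet, blue, red → 762; brown ×10 → 7620 Ω.
Series: 590000 + 7620 = 597620 Ω.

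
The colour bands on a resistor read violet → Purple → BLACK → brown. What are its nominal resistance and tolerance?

77 Ω ±1%

Violet → 7 (first significant figure)
Violet → 7 (second significant figure)
Black → ×1 multiplier
Brown → ±1% tolerance
77 × 1 = 77 Ω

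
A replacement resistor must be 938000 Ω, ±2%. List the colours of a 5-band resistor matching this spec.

white, orange, grey, orange, red

938000 Ω = 938 × 10^3.
9 → white
3 → orange
8 → grey
Multiplier 10^3 → orange.
±2% tolerance → red.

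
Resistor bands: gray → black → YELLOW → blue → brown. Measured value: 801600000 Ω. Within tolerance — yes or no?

yes

Grey → 8 (first significant figure)
Black → 0 (second significant figure)
Yellow → 4 (third significant figure)
Blue → ×10^6 multiplier
Brown → ±1% tolerance
804 × 1000000 = 804000000 Ω
Allowed range: 795960000 Ω to 812040000 Ω.
801600000 Ω lies inside that range.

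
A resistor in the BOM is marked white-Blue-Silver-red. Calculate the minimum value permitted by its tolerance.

White → 9 (first significant figure)
Blue → 6 (second significant figure)
Silver → ×0.01 multiplier
Red → ±2% tolerance
96 × 0.01 = 0.96 Ω
Minimum = 0.96 × (1 − 2/100) = 0.9408 Ω.

0.9408 Ω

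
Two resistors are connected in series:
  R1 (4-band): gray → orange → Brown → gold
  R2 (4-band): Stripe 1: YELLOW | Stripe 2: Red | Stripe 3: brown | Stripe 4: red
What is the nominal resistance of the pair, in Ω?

R1: grey, orange → 83; brown ×10 → 830 Ω.
R2: yellow, red → 42; brown ×10 → 420 Ω.
Series: 830 + 420 = 1250 Ω.

1250 Ω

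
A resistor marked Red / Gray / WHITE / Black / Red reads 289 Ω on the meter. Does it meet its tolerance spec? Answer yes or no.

yes

Red → 2 (first significant figure)
Grey → 8 (second significant figure)
White → 9 (third significant figure)
Black → ×1 multiplier
Red → ±2% tolerance
289 × 1 = 289 Ω
Allowed range: 283.22 Ω to 294.78 Ω.
289 Ω lies inside that range.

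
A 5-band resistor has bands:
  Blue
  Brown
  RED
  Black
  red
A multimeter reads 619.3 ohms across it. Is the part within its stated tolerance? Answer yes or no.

Blue → 6 (first significant figure)
Brown → 1 (second significant figure)
Red → 2 (third significant figure)
Black → ×1 multiplier
Red → ±2% tolerance
612 × 1 = 612 Ω
Allowed range: 599.76 Ω to 624.24 Ω.
619.3 ohms lies inside that range.

yes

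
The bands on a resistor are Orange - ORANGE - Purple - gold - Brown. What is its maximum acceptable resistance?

Orange → 3 (first significant figure)
Orange → 3 (second significant figure)
Violet → 7 (third significant figure)
Gold → ×0.1 multiplier
Brown → ±1% tolerance
337 × 0.1 = 33.7 Ω
Maximum = 33.7 × (1 + 1/100) = 34.037 Ω.

34.037 Ω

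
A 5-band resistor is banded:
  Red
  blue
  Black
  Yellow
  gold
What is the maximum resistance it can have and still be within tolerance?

2730000 Ω

Red → 2 (first significant figure)
Blue → 6 (second significant figure)
Black → 0 (third significant figure)
Yellow → ×10^4 multiplier
Gold → ±5% tolerance
260 × 10000 = 2600000 Ω
Maximum = 2600000 × (1 + 5/100) = 2730000 Ω.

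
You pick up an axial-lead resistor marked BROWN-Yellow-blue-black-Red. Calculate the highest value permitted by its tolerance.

148.92 Ω

Brown → 1 (first significant figure)
Yellow → 4 (second significant figure)
Blue → 6 (third significant figure)
Black → ×1 multiplier
Red → ±2% tolerance
146 × 1 = 146 Ω
Highest = 146 × (1 + 2/100) = 148.92 Ω.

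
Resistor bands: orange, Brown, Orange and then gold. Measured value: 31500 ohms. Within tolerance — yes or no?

Orange → 3 (first significant figure)
Brown → 1 (second significant figure)
Orange → ×10^3 multiplier
Gold → ±5% tolerance
31 × 1000 = 31000 Ω
Allowed range: 29450 Ω to 32550 Ω.
31500 ohms lies inside that range.

yes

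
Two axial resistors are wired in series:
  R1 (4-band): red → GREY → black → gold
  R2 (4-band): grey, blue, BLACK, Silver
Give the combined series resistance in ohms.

R1: red, grey → 28; black ×1 → 28 Ω.
R2: grey, blue → 86; black ×1 → 86 Ω.
Series: 28 + 86 = 114 Ω.

114 Ω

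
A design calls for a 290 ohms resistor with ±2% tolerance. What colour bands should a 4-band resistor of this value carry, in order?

red, white, brown, red

290 Ω = 29 × 10^1.
2 → red
9 → white
Multiplier 10^1 → brown.
±2% tolerance → red.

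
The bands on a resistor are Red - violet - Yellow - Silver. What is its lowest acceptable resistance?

243000 Ω

Red → 2 (first significant figure)
Violet → 7 (second significant figure)
Yellow → ×10^4 multiplier
Silver → ±10% tolerance
27 × 10000 = 270000 Ω
Lowest = 270000 × (1 − 10/100) = 243000 Ω.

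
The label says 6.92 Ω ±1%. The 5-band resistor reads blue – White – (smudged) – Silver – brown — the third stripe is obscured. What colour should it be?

red

6.92 Ω = 692 × 10^-2.
The third band gives digit 2 of the significand, and 2 is red.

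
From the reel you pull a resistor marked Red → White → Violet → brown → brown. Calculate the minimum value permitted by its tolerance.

Red → 2 (first significant figure)
White → 9 (second significant figure)
Violet → 7 (third significant figure)
Brown → ×10 multiplier
Brown → ±1% tolerance
297 × 10 = 2970 Ω
Minimum = 2970 × (1 − 1/100) = 2940.3 Ω.

2940.3 Ω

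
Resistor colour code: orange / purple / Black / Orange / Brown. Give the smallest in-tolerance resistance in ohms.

366300 Ω

Orange → 3 (first significant figure)
Violet → 7 (second significant figure)
Black → 0 (third significant figure)
Orange → ×10^3 multiplier
Brown → ±1% tolerance
370 × 1000 = 370000 Ω
Smallest = 370000 × (1 − 1/100) = 366300 Ω.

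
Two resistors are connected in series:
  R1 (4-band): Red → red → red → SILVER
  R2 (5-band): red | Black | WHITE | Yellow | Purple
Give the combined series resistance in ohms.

2092200 Ω

R1: red, red → 22; red ×10^2 → 2200 Ω.
R2: red, black, white → 209; yellow ×10^4 → 2090000 Ω.
Series: 2200 + 2090000 = 2092200 Ω.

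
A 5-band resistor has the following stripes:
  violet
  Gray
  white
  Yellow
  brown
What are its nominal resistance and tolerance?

Violet → 7 (first significant figure)
Grey → 8 (second significant figure)
White → 9 (third significant figure)
Yellow → ×10^4 multiplier
Brown → ±1% tolerance
789 × 10000 = 7890000 Ω

7890000 Ω ±1%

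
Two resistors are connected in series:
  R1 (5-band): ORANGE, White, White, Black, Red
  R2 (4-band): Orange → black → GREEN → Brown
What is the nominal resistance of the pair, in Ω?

R1: orange, white, white → 399; black ×1 → 399 Ω.
R2: orange, black → 30; green ×10^5 → 3000000 Ω.
Series: 399 + 3000000 = 3000399 Ω.

3000399 Ω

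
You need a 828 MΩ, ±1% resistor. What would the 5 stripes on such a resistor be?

828000000 Ω = 828 × 10^6.
8 → grey
2 → red
8 → grey
Multiplier 10^6 → blue.
±1% tolerance → brown.

grey, red, grey, blue, brown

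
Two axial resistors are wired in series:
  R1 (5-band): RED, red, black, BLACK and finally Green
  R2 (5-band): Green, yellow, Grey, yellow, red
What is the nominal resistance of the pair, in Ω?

5480220 Ω

R1: red, red, black → 220; black ×1 → 220 Ω.
R2: green, yellow, grey → 548; yellow ×10^4 → 5480000 Ω.
Series: 220 + 5480000 = 5480220 Ω.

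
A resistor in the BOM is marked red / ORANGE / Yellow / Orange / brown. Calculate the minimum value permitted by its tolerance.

231660 Ω

Red → 2 (first significant figure)
Orange → 3 (second significant figure)
Yellow → 4 (third significant figure)
Orange → ×10^3 multiplier
Brown → ±1% tolerance
234 × 1000 = 234000 Ω
Minimum = 234000 × (1 − 1/100) = 231660 Ω.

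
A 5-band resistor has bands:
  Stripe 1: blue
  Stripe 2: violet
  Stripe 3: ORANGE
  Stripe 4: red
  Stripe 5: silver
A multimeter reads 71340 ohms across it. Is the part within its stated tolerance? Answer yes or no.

yes

Blue → 6 (first significant figure)
Violet → 7 (second significant figure)
Orange → 3 (third significant figure)
Red → ×10^2 multiplier
Silver → ±10% tolerance
673 × 100 = 67300 Ω
Allowed range: 60570 Ω to 74030 Ω.
71340 ohms lies inside that range.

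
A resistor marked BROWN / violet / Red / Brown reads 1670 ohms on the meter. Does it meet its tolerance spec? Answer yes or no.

Brown → 1 (first significant figure)
Violet → 7 (second significant figure)
Red → ×10^2 multiplier
Brown → ±1% tolerance
17 × 100 = 1700 Ω
Allowed range: 1683 Ω to 1717 Ω.
1670 ohms lies outside that range.

no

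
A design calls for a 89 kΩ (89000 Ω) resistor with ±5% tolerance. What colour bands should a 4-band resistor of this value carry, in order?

grey, white, orange, gold

89000 Ω = 89 × 10^3.
8 → grey
9 → white
Multiplier 10^3 → orange.
±5% tolerance → gold.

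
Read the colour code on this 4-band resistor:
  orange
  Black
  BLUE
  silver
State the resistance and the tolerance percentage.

Orange → 3 (first significant figure)
Black → 0 (second significant figure)
Blue → ×10^6 multiplier
Silver → ±10% tolerance
30 × 1000000 = 30000000 Ω

30000000 Ω ±10%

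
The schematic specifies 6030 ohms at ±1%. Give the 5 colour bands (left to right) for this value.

6030 Ω = 603 × 10^1.
6 → blue
0 → black
3 → orange
Multiplier 10^1 → brown.
±1% tolerance → brown.

blue, black, orange, brown, brown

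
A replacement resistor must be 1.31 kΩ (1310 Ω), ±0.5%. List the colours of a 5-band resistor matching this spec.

brown, orange, brown, brown, green

1310 Ω = 131 × 10^1.
1 → brown
3 → orange
1 → brown
Multiplier 10^1 → brown.
±0.5% tolerance → green.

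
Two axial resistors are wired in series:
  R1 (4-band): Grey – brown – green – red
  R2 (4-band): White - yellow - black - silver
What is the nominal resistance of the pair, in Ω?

8100094 Ω

R1: grey, brown → 81; green ×10^5 → 8100000 Ω.
R2: white, yellow → 94; black ×1 → 94 Ω.
Series: 8100000 + 94 = 8100094 Ω.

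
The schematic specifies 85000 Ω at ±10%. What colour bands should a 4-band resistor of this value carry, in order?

grey, green, orange, silver

85000 Ω = 85 × 10^3.
8 → grey
5 → green
Multiplier 10^3 → orange.
±10% tolerance → silver.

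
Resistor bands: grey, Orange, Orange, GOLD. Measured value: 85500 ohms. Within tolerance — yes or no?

Grey → 8 (first significant figure)
Orange → 3 (second significant figure)
Orange → ×10^3 multiplier
Gold → ±5% tolerance
83 × 1000 = 83000 Ω
Allowed range: 78850 Ω to 87150 Ω.
85500 ohms lies inside that range.

yes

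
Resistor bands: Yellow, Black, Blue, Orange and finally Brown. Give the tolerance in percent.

The last band, brown, is the tolerance band.
Brown corresponds to ±1%.

±1%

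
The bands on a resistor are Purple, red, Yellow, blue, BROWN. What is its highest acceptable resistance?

Violet → 7 (first significant figure)
Red → 2 (second significant figure)
Yellow → 4 (third significant figure)
Blue → ×10^6 multiplier
Brown → ±1% tolerance
724 × 1000000 = 724000000 Ω
Highest = 724000000 × (1 + 1/100) = 731240000 Ω.

731240000 Ω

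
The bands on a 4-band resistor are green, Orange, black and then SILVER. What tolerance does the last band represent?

The last band, silver, is the tolerance band.
Silver corresponds to ±10%.

±10%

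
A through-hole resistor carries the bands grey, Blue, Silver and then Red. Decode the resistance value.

Grey → 8 (first significant figure)
Blue → 6 (second significant figure)
Silver → ×0.01 multiplier
86 × 0.01 = 0.86 Ω

0.86 Ω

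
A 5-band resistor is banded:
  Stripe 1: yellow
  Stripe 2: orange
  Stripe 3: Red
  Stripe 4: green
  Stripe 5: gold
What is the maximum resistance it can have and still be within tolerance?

Yellow → 4 (first significant figure)
Orange → 3 (second significant figure)
Red → 2 (third significant figure)
Green → ×10^5 multiplier
Gold → ±5% tolerance
432 × 100000 = 43200000 Ω
Maximum = 43200000 × (1 + 5/100) = 45360000 Ω.

45360000 Ω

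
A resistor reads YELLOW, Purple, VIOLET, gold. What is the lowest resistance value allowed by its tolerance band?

Yellow → 4 (first significant figure)
Violet → 7 (second significant figure)
Violet → ×10^7 multiplier
Gold → ±5% tolerance
47 × 10000000 = 470000000 Ω
Lowest = 470000000 × (1 − 5/100) = 446500000 Ω.

446500000 Ω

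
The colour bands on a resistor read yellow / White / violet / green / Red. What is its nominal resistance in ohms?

Yellow → 4 (first significant figure)
White → 9 (second significant figure)
Violet → 7 (third significant figure)
Green → ×10^5 multiplier
497 × 100000 = 49700000 Ω

49700000 Ω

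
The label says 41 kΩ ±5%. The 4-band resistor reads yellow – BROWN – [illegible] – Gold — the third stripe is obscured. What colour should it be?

orange

41000 Ω = 41 × 10^3.
The third band is the multiplier, 10^3, which is orange.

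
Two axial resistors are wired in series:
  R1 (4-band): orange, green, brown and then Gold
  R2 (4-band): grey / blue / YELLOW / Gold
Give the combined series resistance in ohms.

R1: orange, green → 35; brown ×10 → 350 Ω.
R2: grey, blue → 86; yellow ×10^4 → 860000 Ω.
Series: 350 + 860000 = 860350 Ω.

860350 Ω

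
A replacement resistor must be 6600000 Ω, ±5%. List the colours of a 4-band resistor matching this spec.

blue, blue, green, gold

6600000 Ω = 66 × 10^5.
6 → blue
6 → blue
Multiplier 10^5 → green.
±5% tolerance → gold.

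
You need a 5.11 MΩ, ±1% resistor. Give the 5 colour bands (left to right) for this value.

green, brown, brown, yellow, brown

5110000 Ω = 511 × 10^4.
5 → green
1 → brown
1 → brown
Multiplier 10^4 → yellow.
±1% tolerance → brown.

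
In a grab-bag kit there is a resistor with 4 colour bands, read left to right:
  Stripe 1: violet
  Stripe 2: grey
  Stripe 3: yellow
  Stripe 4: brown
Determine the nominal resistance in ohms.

Violet → 7 (first significant figure)
Grey → 8 (second significant figure)
Yellow → ×10^4 multiplier
78 × 10000 = 780000 Ω

780000 Ω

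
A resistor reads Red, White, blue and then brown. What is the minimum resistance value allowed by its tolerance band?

Red → 2 (first significant figure)
White → 9 (second significant figure)
Blue → ×10^6 multiplier
Brown → ±1% tolerance
29 × 1000000 = 29000000 Ω
Minimum = 29000000 × (1 − 1/100) = 28710000 Ω.

28710000 Ω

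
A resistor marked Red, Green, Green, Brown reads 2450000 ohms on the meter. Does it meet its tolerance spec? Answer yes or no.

Red → 2 (first significant figure)
Green → 5 (second significant figure)
Green → ×10^5 multiplier
Brown → ±1% tolerance
25 × 100000 = 2500000 Ω
Allowed range: 2475000 Ω to 2525000 Ω.
2450000 ohms lies outside that range.

no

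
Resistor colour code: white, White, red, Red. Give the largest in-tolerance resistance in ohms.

10098 Ω

White → 9 (first significant figure)
White → 9 (second significant figure)
Red → ×10^2 multiplier
Red → ±2% tolerance
99 × 100 = 9900 Ω
Largest = 9900 × (1 + 2/100) = 10098 Ω.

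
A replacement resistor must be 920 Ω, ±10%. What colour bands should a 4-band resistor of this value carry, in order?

white, red, brown, silver

920 Ω = 92 × 10^1.
9 → white
2 → red
Multiplier 10^1 → brown.
±10% tolerance → silver.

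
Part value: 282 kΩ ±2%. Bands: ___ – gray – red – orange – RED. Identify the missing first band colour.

282000 Ω = 282 × 10^3.
The first band gives digit 2 of the significand, and 2 is red.

red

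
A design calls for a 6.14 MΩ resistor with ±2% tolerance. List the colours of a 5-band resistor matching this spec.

6140000 Ω = 614 × 10^4.
6 → blue
1 → brown
4 → yellow
Multiplier 10^4 → yellow.
±2% tolerance → red.

blue, brown, yellow, yellow, red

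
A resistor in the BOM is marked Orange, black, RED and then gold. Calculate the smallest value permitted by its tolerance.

Orange → 3 (first significant figure)
Black → 0 (second significant figure)
Red → ×10^2 multiplier
Gold → ±5% tolerance
30 × 100 = 3000 Ω
Smallest = 3000 × (1 − 5/100) = 2850 Ω.

2850 Ω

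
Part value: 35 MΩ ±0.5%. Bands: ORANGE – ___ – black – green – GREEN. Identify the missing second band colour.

green

35000000 Ω = 350 × 10^5.
The second band gives digit 5 of the significand, and 5 is green.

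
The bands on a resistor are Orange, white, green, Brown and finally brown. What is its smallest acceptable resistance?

Orange → 3 (first significant figure)
White → 9 (second significant figure)
Green → 5 (third significant figure)
Brown → ×10 multiplier
Brown → ±1% tolerance
395 × 10 = 3950 Ω
Smallest = 3950 × (1 − 1/100) = 3910.5 Ω.

3910.5 Ω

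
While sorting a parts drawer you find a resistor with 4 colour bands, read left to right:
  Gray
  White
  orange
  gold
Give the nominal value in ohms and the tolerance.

89000 Ω ±5%

Grey → 8 (first significant figure)
White → 9 (second significant figure)
Orange → ×10^3 multiplier
Gold → ±5% tolerance
89 × 1000 = 89000 Ω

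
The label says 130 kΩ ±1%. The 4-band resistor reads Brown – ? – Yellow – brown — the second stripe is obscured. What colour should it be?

orange

130000 Ω = 13 × 10^4.
The second band gives digit 3 of the significand, and 3 is orange.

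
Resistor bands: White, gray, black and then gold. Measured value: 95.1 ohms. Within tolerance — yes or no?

yes

White → 9 (first significant figure)
Grey → 8 (second significant figure)
Black → ×1 multiplier
Gold → ±5% tolerance
98 × 1 = 98 Ω
Allowed range: 93.1 Ω to 102.9 Ω.
95.1 ohms lies inside that range.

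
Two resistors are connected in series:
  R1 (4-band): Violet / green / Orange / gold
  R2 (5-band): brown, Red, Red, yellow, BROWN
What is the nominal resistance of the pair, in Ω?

1295000 Ω

R1: violet, green → 75; orange ×10^3 → 75000 Ω.
R2: brown, red, red → 122; yellow ×10^4 → 1220000 Ω.
Series: 75000 + 1220000 = 1295000 Ω.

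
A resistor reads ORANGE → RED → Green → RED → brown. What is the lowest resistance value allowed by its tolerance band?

32175 Ω

Orange → 3 (first significant figure)
Red → 2 (second significant figure)
Green → 5 (third significant figure)
Red → ×10^2 multiplier
Brown → ±1% tolerance
325 × 100 = 32500 Ω
Lowest = 32500 × (1 − 1/100) = 32175 Ω.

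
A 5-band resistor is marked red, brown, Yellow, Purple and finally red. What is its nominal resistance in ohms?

2140000000 Ω

Red → 2 (first significant figure)
Brown → 1 (second significant figure)
Yellow → 4 (third significant figure)
Violet → ×10^7 multiplier
214 × 10000000 = 2140000000 Ω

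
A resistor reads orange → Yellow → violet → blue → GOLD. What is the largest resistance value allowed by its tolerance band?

Orange → 3 (first significant figure)
Yellow → 4 (second significant figure)
Violet → 7 (third significant figure)
Blue → ×10^6 multiplier
Gold → ±5% tolerance
347 × 1000000 = 347000000 Ω
Largest = 347000000 × (1 + 5/100) = 364350000 Ω.

364350000 Ω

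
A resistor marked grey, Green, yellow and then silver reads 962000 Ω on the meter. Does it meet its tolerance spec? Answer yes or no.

no

Grey → 8 (first significant figure)
Green → 5 (second significant figure)
Yellow → ×10^4 multiplier
Silver → ±10% tolerance
85 × 10000 = 850000 Ω
Allowed range: 765000 Ω to 935000 Ω.
962000 Ω lies outside that range.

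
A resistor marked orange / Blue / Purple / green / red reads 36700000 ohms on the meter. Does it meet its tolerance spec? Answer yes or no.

yes

Orange → 3 (first significant figure)
Blue → 6 (second significant figure)
Violet → 7 (third significant figure)
Green → ×10^5 multiplier
Red → ±2% tolerance
367 × 100000 = 36700000 Ω
Allowed range: 35966000 Ω to 37434000 Ω.
36700000 ohms lies inside that range.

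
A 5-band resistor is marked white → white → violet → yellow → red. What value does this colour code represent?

9970000 Ω

White → 9 (first significant figure)
White → 9 (second significant figure)
Violet → 7 (third significant figure)
Yellow → ×10^4 multiplier
997 × 10000 = 9970000 Ω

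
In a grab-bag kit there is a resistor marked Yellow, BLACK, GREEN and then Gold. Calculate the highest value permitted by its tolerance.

4200000 Ω

Yellow → 4 (first significant figure)
Black → 0 (second significant figure)
Green → ×10^5 multiplier
Gold → ±5% tolerance
40 × 100000 = 4000000 Ω
Highest = 4000000 × (1 + 5/100) = 4200000 Ω.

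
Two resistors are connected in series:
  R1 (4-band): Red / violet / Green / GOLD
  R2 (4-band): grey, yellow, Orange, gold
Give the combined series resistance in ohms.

R1: red, violet → 27; green ×10^5 → 2700000 Ω.
R2: grey, yellow → 84; orange ×10^3 → 84000 Ω.
Series: 2700000 + 84000 = 2784000 Ω.

2784000 Ω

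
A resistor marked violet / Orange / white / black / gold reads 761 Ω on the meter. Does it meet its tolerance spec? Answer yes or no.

yes

Violet → 7 (first significant figure)
Orange → 3 (second significant figure)
White → 9 (third significant figure)
Black → ×1 multiplier
Gold → ±5% tolerance
739 × 1 = 739 Ω
Allowed range: 702.05 Ω to 775.95 Ω.
761 Ω lies inside that range.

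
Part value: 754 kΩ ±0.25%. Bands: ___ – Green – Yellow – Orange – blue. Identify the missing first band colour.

violet

754000 Ω = 754 × 10^3.
The first band gives digit 7 of the significand, and 7 is violet.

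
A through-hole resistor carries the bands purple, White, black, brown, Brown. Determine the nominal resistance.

Violet → 7 (first significant figure)
White → 9 (second significant figure)
Black → 0 (third significant figure)
Brown → ×10 multiplier
790 × 10 = 7900 Ω

7900 Ω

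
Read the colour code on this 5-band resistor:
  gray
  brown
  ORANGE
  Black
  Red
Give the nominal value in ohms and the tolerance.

Grey → 8 (first significant figure)
Brown → 1 (second significant figure)
Orange → 3 (third significant figure)
Black → ×1 multiplier
Red → ±2% tolerance
813 × 1 = 813 Ω

813 Ω ±2%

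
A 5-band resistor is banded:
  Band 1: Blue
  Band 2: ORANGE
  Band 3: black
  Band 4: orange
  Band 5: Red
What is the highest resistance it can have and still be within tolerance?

Blue → 6 (first significant figure)
Orange → 3 (second significant figure)
Black → 0 (third significant figure)
Orange → ×10^3 multiplier
Red → ±2% tolerance
630 × 1000 = 630000 Ω
Highest = 630000 × (1 + 2/100) = 642600 Ω.

642600 Ω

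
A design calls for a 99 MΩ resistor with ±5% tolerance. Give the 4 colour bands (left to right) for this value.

99000000 Ω = 99 × 10^6.
9 → white
9 → white
Multiplier 10^6 → blue.
±5% tolerance → gold.

white, white, blue, gold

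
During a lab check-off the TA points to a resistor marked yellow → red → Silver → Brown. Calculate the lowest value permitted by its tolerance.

Yellow → 4 (first significant figure)
Red → 2 (second significant figure)
Silver → ×0.01 multiplier
Brown → ±1% tolerance
42 × 0.01 = 0.42 Ω
Lowest = 0.42 × (1 − 1/100) = 0.4158 Ω.

0.4158 Ω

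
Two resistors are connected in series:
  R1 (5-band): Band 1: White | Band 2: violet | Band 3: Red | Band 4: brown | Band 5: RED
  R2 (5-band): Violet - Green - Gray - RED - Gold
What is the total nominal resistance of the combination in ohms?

R1: white, violet, red → 972; brown ×10 → 9720 Ω.
R2: violet, green, grey → 758; red ×10^2 → 75800 Ω.
Series: 9720 + 75800 = 85520 Ω.

85520 Ω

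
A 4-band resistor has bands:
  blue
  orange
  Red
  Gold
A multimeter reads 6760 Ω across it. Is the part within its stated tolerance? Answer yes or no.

Blue → 6 (first significant figure)
Orange → 3 (second significant figure)
Red → ×10^2 multiplier
Gold → ±5% tolerance
63 × 100 = 6300 Ω
Allowed range: 5985 Ω to 6615 Ω.
6760 Ω lies outside that range.

no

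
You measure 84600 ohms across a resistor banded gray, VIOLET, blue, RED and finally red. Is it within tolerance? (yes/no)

no

Grey → 8 (first significant figure)
Violet → 7 (second significant figure)
Blue → 6 (third significant figure)
Red → ×10^2 multiplier
Red → ±2% tolerance
876 × 100 = 87600 Ω
Allowed range: 85848 Ω to 89352 Ω.
84600 ohms lies outside that range.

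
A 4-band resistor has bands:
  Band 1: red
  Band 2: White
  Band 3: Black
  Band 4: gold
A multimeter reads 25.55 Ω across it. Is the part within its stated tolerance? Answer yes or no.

Red → 2 (first significant figure)
White → 9 (second significant figure)
Black → ×1 multiplier
Gold → ±5% tolerance
29 × 1 = 29 Ω
Allowed range: 27.55 Ω to 30.45 Ω.
25.55 Ω lies outside that range.

no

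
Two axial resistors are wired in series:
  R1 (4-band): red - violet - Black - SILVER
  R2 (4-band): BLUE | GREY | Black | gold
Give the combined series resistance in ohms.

R1: red, violet → 27; black ×1 → 27 Ω.
R2: blue, grey → 68; black ×1 → 68 Ω.
Series: 27 + 68 = 95 Ω.

95 Ω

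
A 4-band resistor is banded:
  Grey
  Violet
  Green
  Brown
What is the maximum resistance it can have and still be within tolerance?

Grey → 8 (first significant figure)
Violet → 7 (second significant figure)
Green → ×10^5 multiplier
Brown → ±1% tolerance
87 × 100000 = 8700000 Ω
Maximum = 8700000 × (1 + 1/100) = 8787000 Ω.

8787000 Ω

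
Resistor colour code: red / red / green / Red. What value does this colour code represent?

Red → 2 (first significant figure)
Red → 2 (second significant figure)
Green → ×10^5 multiplier
22 × 100000 = 2200000 Ω

2200000 Ω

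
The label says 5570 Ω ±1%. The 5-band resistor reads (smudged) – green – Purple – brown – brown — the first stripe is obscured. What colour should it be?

green

5570 Ω = 557 × 10^1.
The first band gives digit 5 of the significand, and 5 is green.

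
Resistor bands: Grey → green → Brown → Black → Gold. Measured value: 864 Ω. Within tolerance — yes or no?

Grey → 8 (first significant figure)
Green → 5 (second significant figure)
Brown → 1 (third significant figure)
Black → ×1 multiplier
Gold → ±5% tolerance
851 × 1 = 851 Ω
Allowed range: 808.45 Ω to 893.55 Ω.
864 Ω lies inside that range.

yes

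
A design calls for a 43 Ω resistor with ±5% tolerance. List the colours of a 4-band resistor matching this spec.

43 Ω = 43 × 10^0.
4 → yellow
3 → orange
Multiplier 10^0 → black.
±5% tolerance → gold.

yellow, orange, black, gold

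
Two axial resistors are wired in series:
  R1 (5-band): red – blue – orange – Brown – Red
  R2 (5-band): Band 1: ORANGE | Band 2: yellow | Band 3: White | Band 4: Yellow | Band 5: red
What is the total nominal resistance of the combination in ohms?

R1: red, blue, orange → 263; brown ×10 → 2630 Ω.
R2: orange, yellow, white → 349; yellow ×10^4 → 3490000 Ω.
Series: 2630 + 3490000 = 3492630 Ω.

3492630 Ω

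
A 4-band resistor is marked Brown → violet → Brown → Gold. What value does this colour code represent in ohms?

Brown → 1 (first significant figure)
Violet → 7 (second significant figure)
Brown → ×10 multiplier
17 × 10 = 170 Ω

170 Ω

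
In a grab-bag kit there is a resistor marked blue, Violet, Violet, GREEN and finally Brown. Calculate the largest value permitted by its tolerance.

68377000 Ω

Blue → 6 (first significant figure)
Violet → 7 (second significant figure)
Violet → 7 (third significant figure)
Green → ×10^5 multiplier
Brown → ±1% tolerance
677 × 100000 = 67700000 Ω
Largest = 67700000 × (1 + 1/100) = 68377000 Ω.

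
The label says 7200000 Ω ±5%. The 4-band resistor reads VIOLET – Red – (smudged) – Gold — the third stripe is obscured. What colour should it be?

7200000 Ω = 72 × 10^5.
The third band is the multiplier, 10^5, which is green.

green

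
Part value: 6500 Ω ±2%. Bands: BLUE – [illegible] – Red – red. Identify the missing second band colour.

green

6500 Ω = 65 × 10^2.
The second band gives digit 5 of the significand, and 5 is green.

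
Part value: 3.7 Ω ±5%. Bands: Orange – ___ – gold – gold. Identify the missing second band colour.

violet

3.7 Ω = 37 × 10^-1.
The second band gives digit 7 of the significand, and 7 is violet.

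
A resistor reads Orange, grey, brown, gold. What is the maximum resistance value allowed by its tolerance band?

399 Ω

Orange → 3 (first significant figure)
Grey → 8 (second significant figure)
Brown → ×10 multiplier
Gold → ±5% tolerance
38 × 10 = 380 Ω
Maximum = 380 × (1 + 5/100) = 399 Ω.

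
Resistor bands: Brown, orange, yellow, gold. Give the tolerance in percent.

±5%

The last band, gold, is the tolerance band.
Gold corresponds to ±5%.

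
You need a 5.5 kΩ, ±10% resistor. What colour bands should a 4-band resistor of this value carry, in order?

green, green, red, silver

5500 Ω = 55 × 10^2.
5 → green
5 → green
Multiplier 10^2 → red.
±10% tolerance → silver.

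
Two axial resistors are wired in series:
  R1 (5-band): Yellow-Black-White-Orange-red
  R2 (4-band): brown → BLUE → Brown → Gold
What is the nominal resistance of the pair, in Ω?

R1: yellow, black, white → 409; orange ×10^3 → 409000 Ω.
R2: brown, blue → 16; brown ×10 → 160 Ω.
Series: 409000 + 160 = 409160 Ω.

409160 Ω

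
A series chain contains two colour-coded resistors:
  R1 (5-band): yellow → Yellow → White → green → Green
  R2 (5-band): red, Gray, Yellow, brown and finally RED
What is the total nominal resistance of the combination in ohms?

44902840 Ω

R1: yellow, yellow, white → 449; green ×10^5 → 44900000 Ω.
R2: red, grey, yellow → 284; brown ×10 → 2840 Ω.
Series: 44900000 + 2840 = 44902840 Ω.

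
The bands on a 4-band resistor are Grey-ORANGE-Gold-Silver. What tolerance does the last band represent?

±10%

The last band, silver, is the tolerance band.
Silver corresponds to ±10%.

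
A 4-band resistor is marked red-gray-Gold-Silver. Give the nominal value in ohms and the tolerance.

2.8 Ω ±10%

Red → 2 (first significant figure)
Grey → 8 (second significant figure)
Gold → ×0.1 multiplier
Silver → ±10% tolerance
28 × 0.1 = 2.8 Ω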